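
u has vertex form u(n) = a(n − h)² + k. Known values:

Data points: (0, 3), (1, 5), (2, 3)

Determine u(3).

First differences 2, -2; second difference -4 = 2a, so a = -2.
Expanding, the n-coefficient is −2ah = 4h; matching it to the data gives h = 1, and then k = 5.
So u(n) = -2(n − 1)² + 5.
u(3) = -2·2² + 5 = -3.

-3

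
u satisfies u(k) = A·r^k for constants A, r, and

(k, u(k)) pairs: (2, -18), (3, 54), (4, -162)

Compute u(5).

Consecutive ratio: 54/(-18) = -3, and -162/54 = -3, so r = -3.
Then A·(-3)^2 = -18 gives A = -2, and u(k) = -2·(-3)^k.
u(5) = -2·(-3)^5 = 486.

486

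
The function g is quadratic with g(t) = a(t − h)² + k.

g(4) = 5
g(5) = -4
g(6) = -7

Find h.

First differences -9, -3; second difference 6 = 2a, so a = 3.
Expanding, the t-coefficient is −2ah = -6h; matching it to the data gives h = 6, and then k = -7.
So g(t) = 3(t − 6)² − 7.
Hence h = 6.

6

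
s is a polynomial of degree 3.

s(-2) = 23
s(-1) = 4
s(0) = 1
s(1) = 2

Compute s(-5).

Write s(n) = an³ + bn² + cn + d; the 4 given values yield a linear system in the 4 coefficients.
Solving, s(n) = -2n³ + 2n² + n + 1.
Then s(-5) = 296.

296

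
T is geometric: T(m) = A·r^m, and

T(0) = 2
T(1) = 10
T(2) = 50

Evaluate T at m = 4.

Consecutive ratio: 10/2 = 5, and 50/10 = 5, so r = 5.
Then A·5^0 = 2 gives A = 2, and T(m) = 2·5^m.
T(4) = 2·5^4 = 1250.

1250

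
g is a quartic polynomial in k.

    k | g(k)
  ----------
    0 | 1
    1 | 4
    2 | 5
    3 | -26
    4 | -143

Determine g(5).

Write g(k) = ak^4 + bk³ + ck² + dk + e; the 5 given values yield a linear system in the 5 coefficients.
Solving, g(k) = -k^4 + k³ + 3k² + 1.
Then g(5) = -424.

-424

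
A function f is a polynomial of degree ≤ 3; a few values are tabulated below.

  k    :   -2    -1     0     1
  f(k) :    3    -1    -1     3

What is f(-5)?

Write f(k) = ak³ + bk² + ck + d; the 4 given values yield a linear system in the 4 coefficients.
Solving, the leading coefficient vanishes, and f(k) = 2k² + 2k - 1.
Then f(-5) = 39.

39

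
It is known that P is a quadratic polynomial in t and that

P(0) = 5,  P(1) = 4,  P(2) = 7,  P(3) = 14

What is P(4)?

25

Write P(t) = at² + bt + c; the 4 given values yield a linear system in the 3 coefficients.
Solving, P(t) = 2t² - 3t + 5.
Then P(4) = 25.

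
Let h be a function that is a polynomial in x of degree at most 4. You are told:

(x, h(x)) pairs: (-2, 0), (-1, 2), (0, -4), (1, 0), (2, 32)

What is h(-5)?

-234

Write h(x) = ax^4 + bx³ + cx² + dx + e; the 5 given values yield a linear system in the 5 coefficients.
Solving, the leading coefficient vanishes, and h(x) = 3x³ + 5x² - 4x - 4.
Then h(-5) = -234.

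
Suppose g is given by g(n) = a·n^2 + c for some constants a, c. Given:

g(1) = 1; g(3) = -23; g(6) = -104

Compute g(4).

From g(1) = 1 and g(3) = -23: 1a + c = 1 and 9a + c = -23.
Subtracting: 8a = -24, so a = -3; then c = 1 − (-3)·1 = 4.
So g(n) = -3n² + 4, and g(4) = -44.

-44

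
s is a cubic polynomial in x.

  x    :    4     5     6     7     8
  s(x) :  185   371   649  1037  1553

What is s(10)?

3041

First differences: 186, 278, 388, 516. Second differences: 92, 110, 128. Third differences: 18, 18.
Level-3 differences are constant, so s has degree 3.
Fitting a degree-3 polynomial gives s(x) = 3x³ + x² - 6x + 1.
Then s(10) = 3041.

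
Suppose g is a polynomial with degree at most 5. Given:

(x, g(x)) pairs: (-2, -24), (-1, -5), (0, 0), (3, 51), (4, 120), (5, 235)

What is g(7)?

Write g(x) = ax^5 + bx^4 + cx³ + dx² + ex + p; the 6 given values yield a linear system in the 6 coefficients.
Solving, the top 2 coefficients vanish, and g(x) = 2x³ - x² + 2x.
Then g(7) = 651.

651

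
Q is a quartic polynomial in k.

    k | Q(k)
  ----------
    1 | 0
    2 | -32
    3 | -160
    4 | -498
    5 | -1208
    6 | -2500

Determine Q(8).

-7910

Write Q(k) = ak^4 + bk³ + ck² + dk + e; the 6 given values yield a linear system in the 5 coefficients.
Solving, Q(k) = -2k^4 + k³ - 4k² + 3k + 2.
Then Q(8) = -7910.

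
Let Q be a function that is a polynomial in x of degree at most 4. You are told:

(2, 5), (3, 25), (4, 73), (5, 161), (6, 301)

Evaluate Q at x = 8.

Write Q(x) = ax^4 + bx³ + cx² + dx + e; the 5 given values yield a linear system in the 5 coefficients.
Solving, the leading coefficient vanishes, and Q(x) = 2x³ - 4x² + 2x + 1.
Then Q(8) = 785.

785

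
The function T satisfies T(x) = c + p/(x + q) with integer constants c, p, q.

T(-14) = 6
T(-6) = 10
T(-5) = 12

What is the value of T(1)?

-4

(T(x) − c)(x + q) = p for each data point; the three points give a linear system in c and q, then p follows.
Solving: c = 4, q = 2, p = -24, so T(x) = 4 − 24/(x + 2).
Then T(1) = 4 − 24/3 = -4.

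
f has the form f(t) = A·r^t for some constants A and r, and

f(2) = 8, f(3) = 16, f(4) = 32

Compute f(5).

Consecutive ratio: 16/8 = 2, and 32/16 = 2, so r = 2.
Then A·2^2 = 8 gives A = 2, and f(t) = 2·2^t.
f(5) = 2·2^5 = 64.

64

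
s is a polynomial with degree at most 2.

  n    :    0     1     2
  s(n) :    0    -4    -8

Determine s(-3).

Write s(n) = an² + bn + c; the 3 given values yield a linear system in the 3 coefficients.
Solving, the leading coefficient vanishes, and s(n) = -4n.
Then s(-3) = 12.

12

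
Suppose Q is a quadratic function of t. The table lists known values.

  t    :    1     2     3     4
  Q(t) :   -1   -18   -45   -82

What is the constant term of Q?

First differences: -17, -27, -37. Second differences: -10, -10.
Level-2 differences are constant, so Q has degree 2.
Fitting a degree-2 polynomial gives Q(t) = -5t² - 2t + 6.
The constant term is Q(0) = 6.

6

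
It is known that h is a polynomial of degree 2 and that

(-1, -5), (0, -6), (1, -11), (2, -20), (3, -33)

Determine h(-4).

First differences: -1, -5, -9, -13. Second differences: -4, -4, -4.
Level-2 differences are constant, so h has degree 2.
Fitting a degree-2 polynomial gives h(x) = -2x² - 3x - 6.
Then h(-4) = -26.

-26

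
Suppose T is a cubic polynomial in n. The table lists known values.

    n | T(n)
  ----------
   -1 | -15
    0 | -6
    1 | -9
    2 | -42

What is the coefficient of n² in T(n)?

-6

Write T(n) = an³ + bn² + cn + d; the 4 given values yield a linear system in the 4 coefficients.
Solving, T(n) = -3n³ - 6n² + 6n - 6.
The coefficient of n² is -6.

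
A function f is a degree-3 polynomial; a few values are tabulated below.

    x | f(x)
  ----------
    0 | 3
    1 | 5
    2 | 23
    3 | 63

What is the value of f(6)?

Write f(x) = ax³ + bx² + cx + d; the 4 given values yield a linear system in the 4 coefficients.
Solving, f(x) = x³ + 5x² - 4x + 3.
Then f(6) = 375.

375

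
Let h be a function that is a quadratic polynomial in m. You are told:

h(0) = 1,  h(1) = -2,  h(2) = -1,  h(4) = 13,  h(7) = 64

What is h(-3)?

Write h(m) = am² + bm + c; the 5 given values yield a linear system in the 3 coefficients.
Solving, h(m) = 2m² - 5m + 1.
Then h(-3) = 34.

34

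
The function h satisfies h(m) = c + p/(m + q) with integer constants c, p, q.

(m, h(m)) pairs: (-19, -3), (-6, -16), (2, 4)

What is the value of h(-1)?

(h(m) − c)(m + q) = p for each data point; the three points give a linear system in c and q, then p follows.
Solving: c = -1, q = 4, p = 30, so h(m) = -1 + 30/(m + 4).
Then h(-1) = -1 + 30/3 = 9.

9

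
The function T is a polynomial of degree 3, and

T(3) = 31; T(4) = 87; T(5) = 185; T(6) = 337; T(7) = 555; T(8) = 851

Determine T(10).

First differences: 56, 98, 152, 218, 296. Second differences: 42, 54, 66, 78. Third differences: 12, 12, 12.
Level-3 differences are constant, so T has degree 3.
Fitting a degree-3 polynomial gives T(n) = 2n³ - 3n² + 3n - 5.
Then T(10) = 1725.

1725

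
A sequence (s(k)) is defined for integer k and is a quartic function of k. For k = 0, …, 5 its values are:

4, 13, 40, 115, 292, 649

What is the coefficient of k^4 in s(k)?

First differences: 9, 27, 75, 177, 357. Second differences: 18, 48, 102, 180. Third differences: 30, 54, 78. Fourth differences: 24, 24.
Level-4 differences are constant, so s has degree 4.
Fitting a degree-4 polynomial gives s(k) = k^4 - k³ + 5k² + 4k + 4.
The coefficient of k^4 is 1.

1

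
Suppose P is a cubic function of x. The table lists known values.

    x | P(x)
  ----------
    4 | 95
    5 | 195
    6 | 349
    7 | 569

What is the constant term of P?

-5

Write P(x) = ax³ + bx² + cx + d; the 4 given values yield a linear system in the 4 coefficients.
Solving, P(x) = 2x³ - 3x² + 5x - 5.
The constant term is P(0) = -5.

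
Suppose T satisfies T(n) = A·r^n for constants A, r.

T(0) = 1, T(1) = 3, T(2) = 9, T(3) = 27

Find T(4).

Consecutive ratio: 3/1 = 3, and 9/3 = 3, so r = 3.
Then A·3^0 = 1 gives A = 1, and T(n) = 1·3^n.
T(4) = 1·3^4 = 81.

81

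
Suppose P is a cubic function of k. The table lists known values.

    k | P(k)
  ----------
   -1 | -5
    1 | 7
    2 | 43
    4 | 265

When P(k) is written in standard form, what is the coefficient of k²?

4

Write P(k) = ak³ + bk² + ck + d; the 4 given values yield a linear system in the 4 coefficients.
Solving, P(k) = 3k³ + 4k² + 3k - 3.
The coefficient of k² is 4.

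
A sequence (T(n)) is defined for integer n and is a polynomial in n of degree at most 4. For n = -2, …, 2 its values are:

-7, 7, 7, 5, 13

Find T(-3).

-47

First differences: 14, 0, -2, 8. Second differences: -14, -2, 10. Third differences: 12, 12.
Level-3 differences are constant, so T has degree 3.
Fitting a degree-3 polynomial gives T(n) = 2n³ - n² - 3n + 7.
Then T(-3) = -47.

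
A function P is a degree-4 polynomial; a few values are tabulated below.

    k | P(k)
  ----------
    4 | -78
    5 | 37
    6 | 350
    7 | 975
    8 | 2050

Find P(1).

Write P(k) = ak^4 + bk³ + ck² + dk + e; the 5 given values yield a linear system in the 5 coefficients.
Solving, P(k) = k^4 - 3k³ - 7k² - 8k + 2.
Then P(1) = -15.

-15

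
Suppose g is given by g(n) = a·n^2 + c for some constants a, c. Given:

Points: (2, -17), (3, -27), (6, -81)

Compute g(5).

From g(2) = -17 and g(3) = -27: 4a + c = -17 and 9a + c = -27.
Subtracting: 5a = -10, so a = -2; then c = -17 − (-2)·4 = -9.
So g(n) = -2n² − 9, and g(5) = -59.

-59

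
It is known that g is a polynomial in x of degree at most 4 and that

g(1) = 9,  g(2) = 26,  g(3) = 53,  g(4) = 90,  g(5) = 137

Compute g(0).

2

First differences: 17, 27, 37, 47. Second differences: 10, 10, 10.
Level-2 differences are constant, so g has degree 2.
Fitting a degree-2 polynomial gives g(x) = 5x² + 2x + 2.
Then g(0) = 2.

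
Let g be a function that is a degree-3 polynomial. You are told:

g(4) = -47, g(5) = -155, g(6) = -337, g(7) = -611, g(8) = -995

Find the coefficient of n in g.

First differences: -108, -182, -274, -384. Second differences: -74, -92, -110. Third differences: -18, -18.
Level-3 differences are constant, so g has degree 3.
Fitting a degree-3 polynomial gives g(n) = -3n³ + 8n² + 3n + 5.
The coefficient of n is 3.

3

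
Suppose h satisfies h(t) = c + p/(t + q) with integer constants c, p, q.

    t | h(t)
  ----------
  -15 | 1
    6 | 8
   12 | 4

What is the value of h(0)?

-4

(h(t) − c)(t + q) = p for each data point; the three points give a linear system in c and q, then p follows.
Solving: c = 2, q = -3, p = 18, so h(t) = 2 + 18/(t − 3).
Then h(0) = 2 + 18/(-3) = -4.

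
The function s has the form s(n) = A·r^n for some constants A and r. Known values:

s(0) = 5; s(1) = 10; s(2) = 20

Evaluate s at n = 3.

40

Consecutive ratio: 10/5 = 2, and 20/10 = 2, so r = 2.
Then A·2^0 = 5 gives A = 5, and s(n) = 5·2^n.
s(3) = 5·2^3 = 40.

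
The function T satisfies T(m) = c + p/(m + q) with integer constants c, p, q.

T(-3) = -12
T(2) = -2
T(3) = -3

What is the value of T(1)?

0

(T(m) − c)(m + q) = p for each data point; the three points give a linear system in c and q, then p follows.
Solving: c = -6, q = 1, p = 12, so T(m) = -6 + 12/(m + 1).
Then T(1) = -6 + 12/2 = 0.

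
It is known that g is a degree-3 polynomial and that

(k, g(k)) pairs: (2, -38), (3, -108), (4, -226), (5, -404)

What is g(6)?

Write g(k) = ak³ + bk² + ck + d; the 4 given values yield a linear system in the 4 coefficients.
Solving, g(k) = -2k³ - 6k² - 2k + 6.
Then g(6) = -654.

-654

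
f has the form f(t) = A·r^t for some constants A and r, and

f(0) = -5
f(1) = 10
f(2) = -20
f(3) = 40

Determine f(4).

-80

Consecutive ratio: 10/(-5) = -2, and -20/10 = -2, so r = -2.
Then A·(-2)^0 = -5 gives A = -5, and f(t) = -5·(-2)^t.
f(4) = -5·(-2)^4 = -80.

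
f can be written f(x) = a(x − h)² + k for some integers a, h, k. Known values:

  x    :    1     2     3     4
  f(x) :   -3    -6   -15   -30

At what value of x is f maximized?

First differences -3, -9, -15; second difference -6 = 2a, so a = -3.
Expanding, the x-coefficient is −2ah = 6h; matching it to the data gives h = 1, and then k = -3.
So f(x) = -3(x − 1)² − 3.
Hence h = 1.

1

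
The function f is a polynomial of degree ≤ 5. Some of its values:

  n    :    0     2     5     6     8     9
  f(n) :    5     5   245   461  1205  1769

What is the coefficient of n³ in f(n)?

3

Write f(n) = an^5 + bn^4 + cn³ + dn² + en + p; the 6 given values yield a linear system in the 6 coefficients.
Solving, the top 2 coefficients vanish, and f(n) = 3n³ - 5n² - 2n + 5.
The coefficient of n³ is 3.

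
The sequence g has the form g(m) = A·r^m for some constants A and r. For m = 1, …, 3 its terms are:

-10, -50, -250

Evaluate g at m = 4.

-1250

Consecutive ratio: -50/(-10) = 5, and -250/(-50) = 5, so r = 5.
Then A·5^1 = -10 gives A = -2, and g(m) = -2·5^m.
g(4) = -2·5^4 = -1250.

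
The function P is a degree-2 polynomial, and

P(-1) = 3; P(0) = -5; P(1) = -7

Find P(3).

7

Write P(m) = am² + bm + c; the 3 given values yield a linear system in the 3 coefficients.
Solving, P(m) = 3m² - 5m - 5.
Then P(3) = 7.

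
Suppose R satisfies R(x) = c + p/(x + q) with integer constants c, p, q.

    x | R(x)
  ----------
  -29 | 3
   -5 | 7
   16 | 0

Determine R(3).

(R(x) − c)(x + q) = p for each data point; the three points give a linear system in c and q, then p follows.
Solving: c = 2, q = -1, p = -30, so R(x) = 2 − 30/(x − 1).
Then R(3) = 2 − 30/2 = -13.

-13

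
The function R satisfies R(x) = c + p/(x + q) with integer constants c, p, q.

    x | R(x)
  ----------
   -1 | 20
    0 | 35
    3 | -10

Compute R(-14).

(R(x) − c)(x + q) = p for each data point; the three points give a linear system in c and q, then p follows.
Solving: c = 5, q = -1, p = -30, so R(x) = 5 − 30/(x − 1).
Then R(-14) = 5 − 30/(-15) = 7.

7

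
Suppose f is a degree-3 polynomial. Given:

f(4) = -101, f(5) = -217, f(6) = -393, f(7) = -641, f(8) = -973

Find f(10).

-1937

First differences: -116, -176, -248, -332. Second differences: -60, -72, -84. Third differences: -12, -12.
Level-3 differences are constant, so f has degree 3.
Fitting a degree-3 polynomial gives f(x) = -2x³ + 6x + 3.
Then f(10) = -1937.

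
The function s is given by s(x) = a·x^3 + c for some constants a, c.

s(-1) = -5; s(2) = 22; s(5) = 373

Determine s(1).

From s(-1) = -5 and s(2) = 22: -1a + c = -5 and 8a + c = 22.
Subtracting: 9a = 27, so a = 3; then c = -5 − 3·(-1) = -2.
So s(x) = 3x³ − 2, and s(1) = 1.

1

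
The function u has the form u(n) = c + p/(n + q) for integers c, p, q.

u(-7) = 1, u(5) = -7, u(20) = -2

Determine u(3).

(u(n) − c)(n + q) = p for each data point; the three points give a linear system in c and q, then p follows.
Solving: c = -1, q = -2, p = -18, so u(n) = -1 − 18/(n − 2).
Then u(3) = -1 − 18/1 = -19.

-19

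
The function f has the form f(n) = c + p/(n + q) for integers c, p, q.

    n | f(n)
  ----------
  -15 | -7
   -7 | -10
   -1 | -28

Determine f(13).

(f(n) − c)(n + q) = p for each data point; the three points give a linear system in c and q, then p follows.
Solving: c = -4, q = -1, p = 48, so f(n) = -4 + 48/(n − 1).
Then f(13) = -4 + 48/12 = 0.

0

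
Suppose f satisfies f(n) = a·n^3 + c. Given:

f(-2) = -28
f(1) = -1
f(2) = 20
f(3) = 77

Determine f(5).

371

From f(-2) = -28 and f(1) = -1: -8a + c = -28 and 1a + c = -1.
Subtracting: 9a = 27, so a = 3; then c = -28 − 3·(-8) = -4.
So f(n) = 3n³ − 4, and f(5) = 371.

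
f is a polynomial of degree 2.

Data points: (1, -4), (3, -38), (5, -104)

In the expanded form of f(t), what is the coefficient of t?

Write f(t) = at² + bt + c; the 3 given values yield a linear system in the 3 coefficients.
Solving, f(t) = -4t² - t + 1.
The coefficient of t is -1.

-1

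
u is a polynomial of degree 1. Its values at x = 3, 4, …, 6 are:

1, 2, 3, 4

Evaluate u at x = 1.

-1

First differences: 1, 1, 1.
Level-1 differences are constant, so u has degree 1.
Fitting a degree-1 polynomial gives u(x) = x - 2.
Then u(1) = -1.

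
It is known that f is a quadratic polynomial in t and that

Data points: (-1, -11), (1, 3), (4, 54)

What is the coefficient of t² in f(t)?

2

Write f(t) = at² + bt + c; the 3 given values yield a linear system in the 3 coefficients.
Solving, f(t) = 2t² + 7t - 6.
The coefficient of t² is 2.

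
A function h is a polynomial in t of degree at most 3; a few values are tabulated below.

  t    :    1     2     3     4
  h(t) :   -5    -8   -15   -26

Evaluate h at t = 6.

First differences: -3, -7, -11. Second differences: -4, -4.
Level-2 differences are constant, so h has degree 2.
Fitting a degree-2 polynomial gives h(t) = -2t² + 3t - 6.
Then h(6) = -60.

-60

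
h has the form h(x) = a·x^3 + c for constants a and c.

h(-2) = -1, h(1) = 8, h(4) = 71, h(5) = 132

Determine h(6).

223

From h(-2) = -1 and h(1) = 8: -8a + c = -1 and 1a + c = 8.
Subtracting: 9a = 9, so a = 1; then c = -1 − 1·(-8) = 7.
So h(x) = 1x³ + 7, and h(6) = 223.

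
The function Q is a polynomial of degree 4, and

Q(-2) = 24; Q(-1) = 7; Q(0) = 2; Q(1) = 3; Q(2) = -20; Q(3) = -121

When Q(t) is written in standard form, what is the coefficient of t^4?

-1

First differences: -17, -5, 1, -23, -101. Second differences: 12, 6, -24, -78. Third differences: -6, -30, -54. Fourth differences: -24, -24.
Level-4 differences are constant, so Q has degree 4.
Fitting a degree-4 polynomial gives Q(t) = -t^4 - 3t³ + 4t² + t + 2.
The coefficient of t^4 is -1.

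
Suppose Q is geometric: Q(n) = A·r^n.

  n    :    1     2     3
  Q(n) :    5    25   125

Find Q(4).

625

Consecutive ratio: 25/5 = 5, and 125/25 = 5, so r = 5.
Then A·5^1 = 5 gives A = 1, and Q(n) = 1·5^n.
Q(4) = 1·5^4 = 625.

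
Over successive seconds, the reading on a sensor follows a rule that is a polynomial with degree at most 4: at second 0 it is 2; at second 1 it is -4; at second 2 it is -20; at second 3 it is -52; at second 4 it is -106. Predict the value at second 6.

-304

Write the value at t as P(t).
First differences: -6, -16, -32, -54. Second differences: -10, -16, -22. Third differences: -6, -6.
Level-3 differences are constant, so P has degree 3.
Fitting a degree-3 polynomial gives P(t) = -t³ - 2t² - 3t + 2.
Then P(6) = -304.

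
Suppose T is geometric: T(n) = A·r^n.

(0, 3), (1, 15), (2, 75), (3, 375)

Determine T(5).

Consecutive ratio: 15/3 = 5, and 75/15 = 5, so r = 5.
Then A·5^0 = 3 gives A = 3, and T(n) = 3·5^n.
T(5) = 3·5^5 = 9375.

9375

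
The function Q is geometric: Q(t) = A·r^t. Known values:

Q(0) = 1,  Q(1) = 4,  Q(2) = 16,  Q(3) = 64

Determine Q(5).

1024

Consecutive ratio: 4/1 = 4, and 16/4 = 4, so r = 4.
Then A·4^0 = 1 gives A = 1, and Q(t) = 1·4^t.
Q(5) = 1·4^5 = 1024.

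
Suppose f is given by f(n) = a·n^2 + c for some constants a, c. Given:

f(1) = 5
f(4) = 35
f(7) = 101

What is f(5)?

53

From f(1) = 5 and f(4) = 35: 1a + c = 5 and 16a + c = 35.
Subtracting: 15a = 30, so a = 2; then c = 5 − 2·1 = 3.
So f(n) = 2n² + 3, and f(5) = 53.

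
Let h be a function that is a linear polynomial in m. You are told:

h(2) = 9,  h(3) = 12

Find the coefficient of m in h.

3

Write h(m) = am + b; the 2 given values yield a linear system in the 2 coefficients.
Solving, h(m) = 3m + 3.
The coefficient of m is 3.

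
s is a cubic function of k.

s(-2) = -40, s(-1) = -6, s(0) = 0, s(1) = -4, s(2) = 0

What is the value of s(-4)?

First differences: 34, 6, -4, 4. Second differences: -28, -10, 8. Third differences: 18, 18.
Level-3 differences are constant, so s has degree 3.
Fitting a degree-3 polynomial gives s(k) = 3k³ - 5k² - 2k.
Then s(-4) = -264.

-264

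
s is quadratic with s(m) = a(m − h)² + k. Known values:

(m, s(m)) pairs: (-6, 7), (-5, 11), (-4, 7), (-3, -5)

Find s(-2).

First differences 4, -4, -12; second difference -8 = 2a, so a = -4.
Expanding, the m-coefficient is −2ah = 8h; matching it to the data gives h = -5, and then k = 11.
So s(m) = -4(m + 5)² + 11.
s(-2) = -4·3² + 11 = -25.

-25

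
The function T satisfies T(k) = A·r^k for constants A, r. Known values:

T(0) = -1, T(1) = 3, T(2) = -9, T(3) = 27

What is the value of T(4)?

Consecutive ratio: 3/(-1) = -3, and -9/3 = -3, so r = -3.
Then A·(-3)^0 = -1 gives A = -1, and T(k) = -1·(-3)^k.
T(4) = -1·(-3)^4 = -81.

-81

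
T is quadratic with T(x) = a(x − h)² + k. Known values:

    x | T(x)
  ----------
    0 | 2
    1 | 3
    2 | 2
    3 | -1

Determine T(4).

-6

First differences 1, -1, -3; second difference -2 = 2a, so a = -1.
Expanding, the x-coefficient is −2ah = 2h; matching it to the data gives h = 1, and then k = 3.
So T(x) = -1(x − 1)² + 3.
T(4) = -1·3² + 3 = -6.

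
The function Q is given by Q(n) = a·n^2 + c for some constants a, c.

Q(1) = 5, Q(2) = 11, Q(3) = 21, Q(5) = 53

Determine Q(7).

101

From Q(1) = 5 and Q(2) = 11: 1a + c = 5 and 4a + c = 11.
Subtracting: 3a = 6, so a = 2; then c = 5 − 2·1 = 3.
So Q(n) = 2n² + 3, and Q(7) = 101.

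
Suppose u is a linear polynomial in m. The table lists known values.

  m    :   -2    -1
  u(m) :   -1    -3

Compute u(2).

-9

Write u(m) = am + b; the 2 given values yield a linear system in the 2 coefficients.
Solving, u(m) = -2m - 5.
Then u(2) = -9.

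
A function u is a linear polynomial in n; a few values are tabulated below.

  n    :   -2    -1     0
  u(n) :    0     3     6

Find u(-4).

First differences: 3, 3.
Level-1 differences are constant, so u has degree 1.
Fitting a degree-1 polynomial gives u(n) = 3n + 6.
Then u(-4) = -6.

-6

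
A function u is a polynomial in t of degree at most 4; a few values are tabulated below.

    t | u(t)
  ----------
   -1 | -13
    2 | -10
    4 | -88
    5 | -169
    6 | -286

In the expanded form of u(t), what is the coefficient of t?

Write u(t) = at^4 + bt³ + ct² + dt + e; the 5 given values yield a linear system in the 5 coefficients.
Solving, the leading coefficient vanishes, and u(t) = -t³ - 3t² + 7t - 4.
The coefficient of t is 7.

7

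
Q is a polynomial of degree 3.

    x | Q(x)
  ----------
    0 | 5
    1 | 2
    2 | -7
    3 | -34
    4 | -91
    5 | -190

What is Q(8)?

First differences: -3, -9, -27, -57, -99. Second differences: -6, -18, -30, -42. Third differences: -12, -12, -12.
Level-3 differences are constant, so Q has degree 3.
Fitting a degree-3 polynomial gives Q(x) = -2x³ + 3x² - 4x + 5.
Then Q(8) = -859.

-859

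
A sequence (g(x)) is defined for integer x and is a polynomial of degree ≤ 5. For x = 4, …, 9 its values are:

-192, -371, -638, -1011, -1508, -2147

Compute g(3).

Write g(x) = ax^5 + bx^4 + cx³ + dx² + ex + p; the 6 given values yield a linear system in the 6 coefficients.
Solving, the top 2 coefficients vanish, and g(x) = -3x³ + x² - 5x + 4.
Then g(3) = -83.

-83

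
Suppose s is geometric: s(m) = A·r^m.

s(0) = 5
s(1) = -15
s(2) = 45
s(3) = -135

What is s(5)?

Consecutive ratio: -15/5 = -3, and 45/(-15) = -3, so r = -3.
Then A·(-3)^0 = 5 gives A = 5, and s(m) = 5·(-3)^m.
s(5) = 5·(-3)^5 = -1215.

-1215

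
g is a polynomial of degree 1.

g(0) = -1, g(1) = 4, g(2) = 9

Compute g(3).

Write g(k) = ak + b; the 3 given values yield a linear system in the 2 coefficients.
Solving, g(k) = 5k - 1.
Then g(3) = 14.

14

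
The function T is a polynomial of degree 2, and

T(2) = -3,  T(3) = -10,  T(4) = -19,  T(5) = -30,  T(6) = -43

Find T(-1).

6

Write T(k) = ak² + bk + c; the 5 given values yield a linear system in the 3 coefficients.
Solving, T(k) = -k² - 2k + 5.
Then T(-1) = 6.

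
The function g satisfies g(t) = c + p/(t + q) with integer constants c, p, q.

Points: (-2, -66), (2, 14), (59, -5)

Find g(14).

(g(t) − c)(t + q) = p for each data point; the three points give a linear system in c and q, then p follows.
Solving: c = -6, q = 1, p = 60, so g(t) = -6 + 60/(t + 1).
Then g(14) = -6 + 60/15 = -2.

-2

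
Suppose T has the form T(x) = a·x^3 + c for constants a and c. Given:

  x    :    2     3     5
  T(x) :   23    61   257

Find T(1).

From T(2) = 23 and T(3) = 61: 8a + c = 23 and 27a + c = 61.
Subtracting: 19a = 38, so a = 2; then c = 23 − 2·8 = 7.
So T(x) = 2x³ + 7, and T(1) = 9.

9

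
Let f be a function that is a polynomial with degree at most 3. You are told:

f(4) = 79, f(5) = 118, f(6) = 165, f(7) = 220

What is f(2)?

25

First differences: 39, 47, 55. Second differences: 8, 8.
Level-2 differences are constant, so f has degree 2.
Fitting a degree-2 polynomial gives f(x) = 4x² + 3x + 3.
Then f(2) = 25.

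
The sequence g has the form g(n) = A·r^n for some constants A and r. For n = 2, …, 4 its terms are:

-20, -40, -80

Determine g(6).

-320

Consecutive ratio: -40/(-20) = 2, and -80/(-40) = 2, so r = 2.
Then A·2^2 = -20 gives A = -5, and g(n) = -5·2^n.
g(6) = -5·2^6 = -320.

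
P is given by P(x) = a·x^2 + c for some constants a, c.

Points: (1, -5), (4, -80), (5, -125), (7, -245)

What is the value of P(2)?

From P(1) = -5 and P(4) = -80: 1a + c = -5 and 16a + c = -80.
Subtracting: 15a = -75, so a = -5; then c = -5 − (-5)·1 = 0.
So P(x) = -5x² + 0, and P(2) = -20.

-20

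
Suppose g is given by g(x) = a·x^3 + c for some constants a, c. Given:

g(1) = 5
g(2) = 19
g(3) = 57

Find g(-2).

From g(1) = 5 and g(2) = 19: 1a + c = 5 and 8a + c = 19.
Subtracting: 7a = 14, so a = 2; then c = 5 − 2·1 = 3.
So g(x) = 2x³ + 3, and g(-2) = -13.

-13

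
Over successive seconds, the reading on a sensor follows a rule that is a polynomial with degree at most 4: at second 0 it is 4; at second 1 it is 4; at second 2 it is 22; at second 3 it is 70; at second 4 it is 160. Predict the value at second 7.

802

Write the value at x as T(x).
First differences: 0, 18, 48, 90. Second differences: 18, 30, 42. Third differences: 12, 12.
Level-3 differences are constant, so T has degree 3.
Fitting a degree-3 polynomial gives T(x) = 2x³ + 3x² - 5x + 4.
Then T(7) = 802.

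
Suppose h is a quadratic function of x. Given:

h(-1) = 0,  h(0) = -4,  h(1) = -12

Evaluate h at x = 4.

Write h(x) = ax² + bx + c; the 3 given values yield a linear system in the 3 coefficients.
Solving, h(x) = -2x² - 6x - 4.
Then h(4) = -60.

-60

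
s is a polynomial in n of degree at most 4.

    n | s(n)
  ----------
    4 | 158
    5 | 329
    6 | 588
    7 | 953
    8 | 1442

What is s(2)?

8

First differences: 171, 259, 365, 489. Second differences: 88, 106, 124. Third differences: 18, 18.
Level-3 differences are constant, so s has degree 3.
Fitting a degree-3 polynomial gives s(n) = 3n³ - n² - 3n - 6.
Then s(2) = 8.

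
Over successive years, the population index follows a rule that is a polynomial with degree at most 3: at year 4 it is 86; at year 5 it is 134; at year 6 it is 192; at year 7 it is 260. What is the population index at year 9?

426

Write the value at k as T(k).
First differences: 48, 58, 68. Second differences: 10, 10.
Level-2 differences are constant, so T has degree 2.
Fitting a degree-2 polynomial gives T(k) = 5k² + 3k - 6.
Then T(9) = 426.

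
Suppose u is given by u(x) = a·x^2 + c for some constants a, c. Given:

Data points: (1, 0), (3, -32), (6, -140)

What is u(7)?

-192

From u(1) = 0 and u(3) = -32: 1a + c = 0 and 9a + c = -32.
Subtracting: 8a = -32, so a = -4; then c = 0 − (-4)·1 = 4.
So u(x) = -4x² + 4, and u(7) = -192.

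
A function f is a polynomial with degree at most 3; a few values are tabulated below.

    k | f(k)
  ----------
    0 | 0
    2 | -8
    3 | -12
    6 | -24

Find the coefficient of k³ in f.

0

Write f(k) = ak³ + bk² + ck + d; the 4 given values yield a linear system in the 4 coefficients.
Solving, the top 2 coefficients vanish, and f(k) = -4k.
The coefficient of k³ is 0.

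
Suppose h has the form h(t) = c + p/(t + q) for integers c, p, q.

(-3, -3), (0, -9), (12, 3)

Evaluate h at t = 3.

21

(h(t) − c)(t + q) = p for each data point; the three points give a linear system in c and q, then p follows.
Solving: c = 1, q = -2, p = 20, so h(t) = 1 + 20/(t − 2).
Then h(3) = 1 + 20/1 = 21.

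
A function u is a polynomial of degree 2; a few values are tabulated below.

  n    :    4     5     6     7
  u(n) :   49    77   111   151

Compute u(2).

11

First differences: 28, 34, 40. Second differences: 6, 6.
Level-2 differences are constant, so u has degree 2.
Fitting a degree-2 polynomial gives u(n) = 3n² + n - 3.
Then u(2) = 11.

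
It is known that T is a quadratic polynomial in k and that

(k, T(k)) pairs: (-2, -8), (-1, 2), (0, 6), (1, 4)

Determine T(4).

First differences: 10, 4, -2. Second differences: -6, -6.
Level-2 differences are constant, so T has degree 2.
Fitting a degree-2 polynomial gives T(k) = -3k² + k + 6.
Then T(4) = -38.

-38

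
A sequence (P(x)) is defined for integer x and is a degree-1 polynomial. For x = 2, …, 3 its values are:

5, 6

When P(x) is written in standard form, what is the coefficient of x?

Write P(x) = ax + b; the 2 given values yield a linear system in the 2 coefficients.
Solving, P(x) = x + 3.
The coefficient of x is 1.

1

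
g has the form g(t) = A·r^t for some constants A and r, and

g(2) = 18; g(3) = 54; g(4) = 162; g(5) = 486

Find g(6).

Consecutive ratio: 54/18 = 3, and 162/54 = 3, so r = 3.
Then A·3^2 = 18 gives A = 2, and g(t) = 2·3^t.
g(6) = 2·3^6 = 1458.

1458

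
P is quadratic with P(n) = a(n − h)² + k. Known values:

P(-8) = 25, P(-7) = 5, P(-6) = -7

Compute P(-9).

53

First differences -20, -12; second difference 8 = 2a, so a = 4.
Expanding, the n-coefficient is −2ah = -8h; matching it to the data gives h = -5, and then k = -11.
So P(n) = 4(n + 5)² − 11.
P(-9) = 4·(-4)² − 11 = 53.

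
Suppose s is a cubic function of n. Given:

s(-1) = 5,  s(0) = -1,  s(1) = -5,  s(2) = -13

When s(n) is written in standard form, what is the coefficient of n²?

1

Write s(n) = an³ + bn² + cn + d; the 4 given values yield a linear system in the 4 coefficients.
Solving, s(n) = -n³ + n² - 4n - 1.
The coefficient of n² is 1.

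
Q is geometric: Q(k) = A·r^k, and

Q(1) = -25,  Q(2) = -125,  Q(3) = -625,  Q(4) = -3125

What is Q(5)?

Consecutive ratio: -125/(-25) = 5, and -625/(-125) = 5, so r = 5.
Then A·5^1 = -25 gives A = -5, and Q(k) = -5·5^k.
Q(5) = -5·5^5 = -15625.

-15625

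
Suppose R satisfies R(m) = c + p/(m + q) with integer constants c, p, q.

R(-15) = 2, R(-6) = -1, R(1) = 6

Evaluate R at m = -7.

(R(m) − c)(m + q) = p for each data point; the three points give a linear system in c and q, then p follows.
Solving: c = 3, q = 3, p = 12, so R(m) = 3 + 12/(m + 3).
Then R(-7) = 3 + 12/(-4) = 0.

0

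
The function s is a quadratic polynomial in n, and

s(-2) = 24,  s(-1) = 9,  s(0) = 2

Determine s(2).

Write s(n) = an² + bn + c; the 3 given values yield a linear system in the 3 coefficients.
Solving, s(n) = 4n² - 3n + 2.
Then s(2) = 12.

12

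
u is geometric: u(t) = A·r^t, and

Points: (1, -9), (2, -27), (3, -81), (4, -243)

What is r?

Consecutive ratio: -27/(-9) = 3, and -81/(-27) = 3, so r = 3.
Then A·3^1 = -9 gives A = -3, and u(t) = -3·3^t.

3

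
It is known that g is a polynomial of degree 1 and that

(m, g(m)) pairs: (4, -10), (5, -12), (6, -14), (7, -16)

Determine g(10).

First differences: -2, -2, -2.
Level-1 differences are constant, so g has degree 1.
Fitting a degree-1 polynomial gives g(m) = -2m - 2.
Then g(10) = -22.

-22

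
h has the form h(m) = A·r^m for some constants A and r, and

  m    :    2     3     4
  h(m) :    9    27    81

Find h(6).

Consecutive ratio: 27/9 = 3, and 81/27 = 3, so r = 3.
Then A·3^2 = 9 gives A = 1, and h(m) = 1·3^m.
h(6) = 1·3^6 = 729.

729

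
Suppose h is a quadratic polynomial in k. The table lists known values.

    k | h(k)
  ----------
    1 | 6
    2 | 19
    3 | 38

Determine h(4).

Write h(k) = ak² + bk + c; the 3 given values yield a linear system in the 3 coefficients.
Solving, h(k) = 3k² + 4k - 1.
Then h(4) = 63.

63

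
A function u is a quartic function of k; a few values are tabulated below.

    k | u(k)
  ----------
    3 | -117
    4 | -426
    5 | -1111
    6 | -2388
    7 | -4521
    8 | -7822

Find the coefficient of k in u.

Write u(k) = ak^4 + bk³ + ck² + dk + e; the 6 given values yield a linear system in the 5 coefficients.
Solving, u(k) = -2k^4 + 6k² - k - 6.
The coefficient of k is -1.

-1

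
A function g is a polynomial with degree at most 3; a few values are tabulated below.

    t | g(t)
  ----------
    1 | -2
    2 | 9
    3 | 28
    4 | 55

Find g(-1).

0

Write g(t) = at³ + bt² + ct + d; the 4 given values yield a linear system in the 4 coefficients.
Solving, the leading coefficient vanishes, and g(t) = 4t² - t - 5.
Then g(-1) = 0.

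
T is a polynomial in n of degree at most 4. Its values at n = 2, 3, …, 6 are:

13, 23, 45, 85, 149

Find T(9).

First differences: 10, 22, 40, 64. Second differences: 12, 18, 24. Third differences: 6, 6.
Level-3 differences are constant, so T has degree 3.
Fitting a degree-3 polynomial gives T(n) = n³ - 3n² + 6n + 5.
Then T(9) = 545.

545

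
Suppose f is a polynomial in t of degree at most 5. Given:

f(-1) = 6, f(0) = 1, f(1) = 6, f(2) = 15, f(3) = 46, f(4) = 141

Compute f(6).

811

First differences: -5, 5, 9, 31, 95. Second differences: 10, 4, 22, 64. Third differences: -6, 18, 42. Fourth differences: 24, 24.
Level-4 differences are constant, so f has degree 4.
Fitting a degree-4 polynomial gives f(t) = t^4 - 3t³ + 4t² + 3t + 1.
Then f(6) = 811.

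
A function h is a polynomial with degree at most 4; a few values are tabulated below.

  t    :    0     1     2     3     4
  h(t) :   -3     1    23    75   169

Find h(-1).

-1

First differences: 4, 22, 52, 94. Second differences: 18, 30, 42. Third differences: 12, 12.
Level-3 differences are constant, so h has degree 3.
Fitting a degree-3 polynomial gives h(t) = 2t³ + 3t² - t - 3.
Then h(-1) = -1.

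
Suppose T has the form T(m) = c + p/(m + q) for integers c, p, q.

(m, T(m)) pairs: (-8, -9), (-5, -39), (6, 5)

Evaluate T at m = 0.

11

(T(m) − c)(m + q) = p for each data point; the three points give a linear system in c and q, then p follows.
Solving: c = 1, q = 4, p = 40, so T(m) = 1 + 40/(m + 4).
Then T(0) = 1 + 40/4 = 11.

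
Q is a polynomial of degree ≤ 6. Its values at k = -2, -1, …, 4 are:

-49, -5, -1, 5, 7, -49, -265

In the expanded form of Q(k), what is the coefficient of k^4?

Write Q(k) = ak^6 + bk^5 + ck^4 + dk³ + ek² + pk + q; the 7 given values yield a linear system in the 7 coefficients.
Solving, the top 2 coefficients vanish, and Q(k) = -2k^4 + 3k³ + 3k² + 2k - 1.
The coefficient of k^4 is -2.

-2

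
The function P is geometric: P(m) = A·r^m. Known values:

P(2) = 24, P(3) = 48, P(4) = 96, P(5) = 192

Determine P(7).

Consecutive ratio: 48/24 = 2, and 96/48 = 2, so r = 2.
Then A·2^2 = 24 gives A = 6, and P(m) = 6·2^m.
P(7) = 6·2^7 = 768.

768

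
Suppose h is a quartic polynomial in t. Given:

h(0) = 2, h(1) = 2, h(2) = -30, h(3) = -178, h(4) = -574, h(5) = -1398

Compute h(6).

-2878

Write h(t) = at^4 + bt³ + ct² + dt + e; the 6 given values yield a linear system in the 5 coefficients.
Solving, h(t) = -2t^4 - 2t³ + 4t² + 2.
Then h(6) = -2878.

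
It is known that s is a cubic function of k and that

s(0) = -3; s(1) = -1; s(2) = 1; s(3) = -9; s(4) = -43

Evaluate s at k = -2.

41

First differences: 2, 2, -10, -34. Second differences: 0, -12, -24. Third differences: -12, -12.
Level-3 differences are constant, so s has degree 3.
Fitting a degree-3 polynomial gives s(k) = -2k³ + 6k² - 2k - 3.
Then s(-2) = 41.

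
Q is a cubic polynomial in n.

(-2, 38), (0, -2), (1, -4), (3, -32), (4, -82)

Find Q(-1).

Write Q(n) = an³ + bn² + cn + d; the 5 given values yield a linear system in the 4 coefficients.
Solving, Q(n) = -2n³ + 4n² - 4n - 2.
Then Q(-1) = 8.

8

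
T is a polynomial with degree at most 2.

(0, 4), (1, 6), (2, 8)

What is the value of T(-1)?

2

Write T(t) = at² + bt + c; the 3 given values yield a linear system in the 3 coefficients.
Solving, the leading coefficient vanishes, and T(t) = 2t + 4.
Then T(-1) = 2.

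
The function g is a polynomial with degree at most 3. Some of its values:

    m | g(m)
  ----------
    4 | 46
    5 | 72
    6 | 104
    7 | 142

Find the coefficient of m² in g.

3

First differences: 26, 32, 38. Second differences: 6, 6.
Level-2 differences are constant, so g has degree 2.
Fitting a degree-2 polynomial gives g(m) = 3m² - m + 2.
The coefficient of m² is 3.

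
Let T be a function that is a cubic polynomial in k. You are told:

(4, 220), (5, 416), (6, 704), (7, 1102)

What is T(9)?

Write T(k) = ak³ + bk² + ck + d; the 4 given values yield a linear system in the 4 coefficients.
Solving, T(k) = 3k³ + k² + 4k - 4.
Then T(9) = 2300.

2300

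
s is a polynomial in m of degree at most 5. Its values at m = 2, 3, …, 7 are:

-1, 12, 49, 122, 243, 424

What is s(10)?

1447

Write s(m) = am^5 + bm^4 + cm³ + dm² + em + p; the 6 given values yield a linear system in the 6 coefficients.
Solving, the top 2 coefficients vanish, and s(m) = 2m³ - 6m² + 5m - 3.
Then s(10) = 1447.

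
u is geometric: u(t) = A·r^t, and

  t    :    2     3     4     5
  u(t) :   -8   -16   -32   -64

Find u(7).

Consecutive ratio: -16/(-8) = 2, and -32/(-16) = 2, so r = 2.
Then A·2^2 = -8 gives A = -2, and u(t) = -2·2^t.
u(7) = -2·2^7 = -256.

-256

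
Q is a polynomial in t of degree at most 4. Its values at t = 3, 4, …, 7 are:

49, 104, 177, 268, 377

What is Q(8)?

504

First differences: 55, 73, 91, 109. Second differences: 18, 18, 18.
Level-2 differences are constant, so Q has degree 2.
Fitting a degree-2 polynomial gives Q(t) = 9t² - 8t - 8.
Then Q(8) = 504.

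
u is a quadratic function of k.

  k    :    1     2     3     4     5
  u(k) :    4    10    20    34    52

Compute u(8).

First differences: 6, 10, 14, 18. Second differences: 4, 4, 4.
Level-2 differences are constant, so u has degree 2.
Fitting a degree-2 polynomial gives u(k) = 2k² + 2.
Then u(8) = 130.

130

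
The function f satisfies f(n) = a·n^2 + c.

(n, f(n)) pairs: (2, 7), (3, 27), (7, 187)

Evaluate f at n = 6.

From f(2) = 7 and f(3) = 27: 4a + c = 7 and 9a + c = 27.
Subtracting: 5a = 20, so a = 4; then c = 7 − 4·4 = -9.
So f(n) = 4n² − 9, and f(6) = 135.

135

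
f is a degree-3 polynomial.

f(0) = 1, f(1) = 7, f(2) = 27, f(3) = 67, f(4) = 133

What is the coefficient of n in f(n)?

1

Write f(n) = an³ + bn² + cn + d; the 5 given values yield a linear system in the 4 coefficients.
Solving, f(n) = n³ + 4n² + n + 1.
The coefficient of n is 1.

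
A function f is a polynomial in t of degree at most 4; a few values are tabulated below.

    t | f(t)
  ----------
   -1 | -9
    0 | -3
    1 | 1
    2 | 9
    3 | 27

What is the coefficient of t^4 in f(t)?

First differences: 6, 4, 8, 18. Second differences: -2, 4, 10. Third differences: 6, 6.
Level-3 differences are constant, so f has degree 3.
Fitting a degree-3 polynomial gives f(t) = t³ - t² + 4t - 3.
The coefficient of t^4 is 0.

0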